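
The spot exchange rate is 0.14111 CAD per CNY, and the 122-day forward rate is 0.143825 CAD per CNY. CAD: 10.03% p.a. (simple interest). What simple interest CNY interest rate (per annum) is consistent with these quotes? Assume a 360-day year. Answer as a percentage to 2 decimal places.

4.27%

T = 122/360 years.
CIP gives F = S · g_CAD/g_CNY, so g_CAD/g_CNY = 0.143825/0.14111 = 1.0192403.
The CAD side grows by 1 + 0.1003×122/360 = 1.0339906.
Hence g_CNY = 1.0144719.
r = (1.0144719 − 1)/(122/360) = 0.042704 → 4.27%.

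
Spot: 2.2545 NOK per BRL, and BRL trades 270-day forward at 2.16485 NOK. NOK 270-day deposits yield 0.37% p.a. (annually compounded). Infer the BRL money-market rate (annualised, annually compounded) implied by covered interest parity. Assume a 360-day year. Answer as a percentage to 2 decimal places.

T = 270/360 years.
CIP gives F = S · g_NOK/g_BRL, so g_NOK/g_BRL = 2.16485/2.2545 = 0.9602351.
NOK growth factor: (1 + 0.0037)^(270/360) = 1.0027737.
So the BRL growth factor = 1.0443002.
Annualise: 1.0443002^(360/270) − 1 = 0.059499 = 5.95%.

5.95%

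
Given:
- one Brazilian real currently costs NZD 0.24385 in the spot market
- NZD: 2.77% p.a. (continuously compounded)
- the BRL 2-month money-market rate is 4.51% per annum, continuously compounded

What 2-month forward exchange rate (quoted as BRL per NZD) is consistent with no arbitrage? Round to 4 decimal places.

4.1128

T = 2/12 years.
Growth of 1 NZD over T: e^(0.0277×2/12) = 1.0046273.
Growth of 1 BRL over T: e^(0.0451×2/12) = 1.007545.
Forward (NZD per BRL) = 0.24385 × 1.0046273 / 1.007545 = 0.2431438.
Quoted the other way: 1/0.2431438 = 4.1128 BRL per NZD.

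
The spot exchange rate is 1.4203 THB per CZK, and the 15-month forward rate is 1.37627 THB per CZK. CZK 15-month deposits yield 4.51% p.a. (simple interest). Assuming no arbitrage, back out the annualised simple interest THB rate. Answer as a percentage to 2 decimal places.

T = 15/12 years.
By CIP, F/S equals the THB-to-CZK growth ratio: 1.37627/1.4203 = 0.9689995.
CZK growth factor: 1 + 0.0451×15/12 = 1.056375.
Hence g_THB = 1.0236268.
r = (1.0236268 − 1)/(15/12) = 0.018901 → 1.89%.

1.89%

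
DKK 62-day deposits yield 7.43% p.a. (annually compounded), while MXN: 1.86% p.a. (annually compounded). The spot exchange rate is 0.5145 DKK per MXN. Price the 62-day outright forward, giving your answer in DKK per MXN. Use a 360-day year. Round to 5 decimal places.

T = 62/360 years.
Growth of 1 DKK over T: (1 + 0.0743)^(62/360) = 1.0124195.
MXN growth factor: (1 + 0.0186)^(62/360) = 1.0031789.
CIP: F = S · (grow DKK)/(grow MXN) = 0.5145 × 1.0124195/1.0031789 = 0.5192392 DKK per MXN.

0.51924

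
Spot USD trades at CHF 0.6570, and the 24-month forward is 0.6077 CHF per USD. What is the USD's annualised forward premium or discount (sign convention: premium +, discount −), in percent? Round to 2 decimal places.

T = 2 years.
USD trades forward at -7.50381% vs spot over the period.
×(1/T) gives -3.75% p.a.

-3.75%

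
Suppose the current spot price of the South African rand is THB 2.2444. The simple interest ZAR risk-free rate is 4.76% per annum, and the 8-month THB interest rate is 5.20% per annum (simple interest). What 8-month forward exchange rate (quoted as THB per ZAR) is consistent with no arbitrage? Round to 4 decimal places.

2.2508

T = 8/12 years.
Growth of 1 THB over T: 1 + 0.0520×8/12 = 1.0346667.
ZAR growth factor: 1 + 0.0476×8/12 = 1.0317333.
So F = 2.2444 × 1.0346667 / 1.0317333 = 2.250781 (THB/ZAR).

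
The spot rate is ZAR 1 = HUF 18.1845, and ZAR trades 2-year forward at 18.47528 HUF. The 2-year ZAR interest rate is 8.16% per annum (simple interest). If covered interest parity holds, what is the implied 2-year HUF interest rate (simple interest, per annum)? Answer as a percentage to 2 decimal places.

T = 2 years.
By CIP, F/S equals the HUF-to-ZAR growth ratio: 18.47528/18.1845 = 1.0159905.
ZAR growth factor: 1 + 0.0816×2 = 1.163200.
So the HUF growth factor = 1.1818001.
(1.1818001 − 1)/T = 0.090900, i.e. 9.09%.

9.09%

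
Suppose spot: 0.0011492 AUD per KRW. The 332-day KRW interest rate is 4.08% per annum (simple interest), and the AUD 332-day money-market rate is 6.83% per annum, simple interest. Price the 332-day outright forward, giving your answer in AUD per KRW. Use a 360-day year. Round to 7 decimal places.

T = 332/360 years.
AUD accumulates by 1 + 0.0683×332/360 = 1.0629878.
KRW accumulates by 1 + 0.0408×332/360 = 1.0376267.
CIP: F = S · (grow AUD)/(grow KRW) = 0.0011492 × 1.0629878/1.0376267 = 0.001177288 AUD per KRW.

0.0011773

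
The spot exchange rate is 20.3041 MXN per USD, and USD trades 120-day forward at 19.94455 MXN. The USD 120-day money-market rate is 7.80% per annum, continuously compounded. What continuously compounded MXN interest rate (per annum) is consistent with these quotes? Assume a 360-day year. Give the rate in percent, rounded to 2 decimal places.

2.44%

T = 120/360 years.
F/S = 19.94455/20.3041 = 0.9822918 = (growth of MXN) / (growth of USD).
USD growth factor: e^(0.0780×120/360) = 1.0263409.
So the MXN growth factor = 1.0081663.
Take logs: ln 1.0081663 / (120/360) = 0.024399, so 2.44%.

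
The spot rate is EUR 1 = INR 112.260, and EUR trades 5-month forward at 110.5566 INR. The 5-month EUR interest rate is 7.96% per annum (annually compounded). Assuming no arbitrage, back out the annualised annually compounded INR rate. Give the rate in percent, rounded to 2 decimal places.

T = 5/12 years.
F/S = 110.5566/112.26 = 0.9848263 = (growth of INR) / (growth of EUR).
EUR growth factor: (1 + 0.0796)^(5/12) = 1.0324274.
Hence g_INR = 1.0167617.
Annualise: 1.0167617^(12/5) − 1 = 0.040701 = 4.07%.

4.07%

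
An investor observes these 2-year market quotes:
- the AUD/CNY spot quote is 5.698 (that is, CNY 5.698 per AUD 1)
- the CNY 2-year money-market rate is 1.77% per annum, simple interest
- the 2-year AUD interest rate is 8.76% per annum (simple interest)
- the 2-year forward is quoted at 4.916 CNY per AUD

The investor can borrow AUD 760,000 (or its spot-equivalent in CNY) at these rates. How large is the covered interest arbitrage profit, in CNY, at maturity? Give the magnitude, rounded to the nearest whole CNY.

CNY 93,044

T = 2 years.
Route A — deposit AUD, sell forward: 760,000 × 1.175200 × 4.916 = CNY 4,390,735.23.
Route B — convert at spot, deposit CNY: 760,000 × 5.698 × 1.035400 = CNY 4,483,778.99.
The quoted forward undervalues AUD, so borrow AUD, convert to CNY at spot, deposit the CNY at 1.77%, and buy AUD forward at 4.916 to cover the loan.
Arbitrage profit = |4,390,735.23 − 4,483,778.99| = CNY 93,044.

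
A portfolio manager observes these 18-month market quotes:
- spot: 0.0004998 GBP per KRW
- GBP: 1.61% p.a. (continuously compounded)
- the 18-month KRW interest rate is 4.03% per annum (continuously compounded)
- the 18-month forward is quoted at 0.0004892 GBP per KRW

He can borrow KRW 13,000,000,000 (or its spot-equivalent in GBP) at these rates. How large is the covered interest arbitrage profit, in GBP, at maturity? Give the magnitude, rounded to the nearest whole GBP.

GBP 99,673

T = 18/12 years.
Invest the KRW and cover forward: 13,000,000,000 × 1.062314481 × 0.0004892 = GBP 6,755,895.17.
Convert at spot and invest in GBP: 13,000,000,000 × 0.0004998 × 1.024443973 = GBP 6,656,222.27.
The quoted forward overvalues KRW, so borrow GBP, buy KRW at spot, deposit the KRW at 4.03%, and sell the proceeds forward at 0.0004892.
Arbitrage profit = |6,755,895.17 − 6,656,222.27| = GBP 99,673.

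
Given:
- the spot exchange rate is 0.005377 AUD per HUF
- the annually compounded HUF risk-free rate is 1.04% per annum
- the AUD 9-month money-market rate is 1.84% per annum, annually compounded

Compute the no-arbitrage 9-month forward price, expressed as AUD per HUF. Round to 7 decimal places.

0.0054089

T = 9/12 years.
AUD accumulates by (1 + 0.0184)^(9/12) = 1.0137685.
Growth of 1 HUF over T: (1 + 0.0104)^(9/12) = 1.0077899.
Forward (AUD per HUF) = 0.005377 × 1.0137685 / 1.0077899 = 0.005408898.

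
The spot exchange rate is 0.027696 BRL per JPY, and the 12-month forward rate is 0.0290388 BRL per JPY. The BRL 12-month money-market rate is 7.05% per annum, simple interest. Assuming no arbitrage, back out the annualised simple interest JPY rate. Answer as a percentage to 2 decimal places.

2.10%

T = 1 year.
CIP gives F = S · g_BRL/g_JPY, so g_BRL/g_JPY = 0.0290388/0.027696 = 1.0484835.
BRL growth factor: 1 + 0.0705×1 = 1.070500.
That pins the JPY growth at 1.0209984.
(1.0209984 − 1)/T = 0.020998, i.e. 2.10%.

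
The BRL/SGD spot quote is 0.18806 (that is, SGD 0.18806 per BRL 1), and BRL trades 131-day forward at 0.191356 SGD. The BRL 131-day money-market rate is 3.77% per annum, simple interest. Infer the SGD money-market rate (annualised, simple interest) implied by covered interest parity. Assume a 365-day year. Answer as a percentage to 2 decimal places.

T = 131/365 years.
F/S = 0.191356/0.18806 = 1.0175263 = (growth of SGD) / (growth of BRL).
BRL growth factor: 1 + 0.0377×131/365 = 1.0135307.
That pins the SGD growth at 1.0312941.
r = (1.0312941 − 1)/(131/365) = 0.087193 → 8.72%.

8.72%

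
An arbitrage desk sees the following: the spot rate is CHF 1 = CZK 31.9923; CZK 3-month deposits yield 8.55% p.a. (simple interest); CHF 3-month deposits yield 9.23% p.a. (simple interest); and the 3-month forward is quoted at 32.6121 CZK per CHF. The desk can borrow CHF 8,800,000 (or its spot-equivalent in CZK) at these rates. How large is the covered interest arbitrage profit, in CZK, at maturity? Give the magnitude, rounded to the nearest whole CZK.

T = 3/12 years.
Invest the CHF and cover forward: 8,800,000 × 1.023075 × 32.6121 = CZK 293,608,693.03.
Convert at spot and invest in CZK: 8,800,000 × 31.9923 × 1.021375 = CZK 287,549,991.63.
The quoted forward overvalues CHF, so borrow CZK, buy CHF at spot, deposit the CHF at 9.23%, and sell the proceeds forward at 32.6121.
Profit = 293,608,693.03 − 287,549,991.63 = CZK 6,058,701.

CZK 6,058,701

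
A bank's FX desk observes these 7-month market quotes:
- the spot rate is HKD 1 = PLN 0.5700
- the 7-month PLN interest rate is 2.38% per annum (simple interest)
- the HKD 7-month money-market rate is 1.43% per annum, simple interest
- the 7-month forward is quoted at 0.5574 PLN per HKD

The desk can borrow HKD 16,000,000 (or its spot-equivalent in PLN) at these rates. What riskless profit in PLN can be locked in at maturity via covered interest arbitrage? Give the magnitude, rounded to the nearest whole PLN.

PLN 253,822

T = 7/12 years.
Route A — deposit HKD, sell forward: 16,000,000 × 1.008341667 × 0.5574 = PLN 8,992,794.32.
Route B — convert at spot, deposit PLN: 16,000,000 × 0.5700 × 1.013883333 = PLN 9,246,616.00.
The quoted forward undervalues HKD, so borrow HKD, convert to PLN at spot, deposit the PLN at 2.38%, and buy HKD forward at 0.5574 to cover the loan.
Arbitrage profit = |8,992,794.32 − 9,246,616.00| = PLN 253,822.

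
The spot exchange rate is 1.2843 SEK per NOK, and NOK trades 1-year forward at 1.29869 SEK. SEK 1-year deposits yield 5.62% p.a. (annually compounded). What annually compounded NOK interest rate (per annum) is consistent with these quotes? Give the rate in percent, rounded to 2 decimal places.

4.45%

T = 1 year.
F/S = 1.29869/1.2843 = 1.0112045 = (growth of SEK) / (growth of NOK).
SEK growth factor: (1 + 0.0562)^1 = 1.056200.
That pins the NOK growth at 1.0444969.
Annualise: 1.0444969^(1/1) − 1 = 0.044497 = 4.45%.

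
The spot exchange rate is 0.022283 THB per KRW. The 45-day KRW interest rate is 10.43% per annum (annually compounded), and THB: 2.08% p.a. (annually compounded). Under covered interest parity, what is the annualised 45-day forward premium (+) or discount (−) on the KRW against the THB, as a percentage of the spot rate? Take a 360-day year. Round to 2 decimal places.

T = 45/360 years.
F = S · g_THB/g_KRW = 0.022283 × 1.0025766/1.0124787 = 0.022065071.
(F − S)/S ÷ T = (0.022065071 − 0.022283)/0.022283/(45/360) = -0.078240 → -7.82%.

-7.82%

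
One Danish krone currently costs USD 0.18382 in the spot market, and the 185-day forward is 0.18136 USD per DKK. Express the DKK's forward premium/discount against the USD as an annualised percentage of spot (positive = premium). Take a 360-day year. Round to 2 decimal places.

-2.60%

T = 185/360 years.
(F − S)/S = (0.18136 − 0.18382)/0.18382 = -0.0133827.
Annualise by dividing by T: -0.0133827 / (185/360) = -0.026042 → -2.60%.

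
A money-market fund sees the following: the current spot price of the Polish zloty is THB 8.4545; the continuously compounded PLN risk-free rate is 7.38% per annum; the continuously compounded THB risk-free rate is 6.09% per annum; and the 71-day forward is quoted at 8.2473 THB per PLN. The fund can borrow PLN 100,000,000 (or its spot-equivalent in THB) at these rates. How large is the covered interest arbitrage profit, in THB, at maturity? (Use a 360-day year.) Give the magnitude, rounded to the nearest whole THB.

THB 18,844,057

T = 71/360 years.
Keep in PLN, deliver into the forward: 100,000,000·1.0146614398·8.2473 = THB 836,821,729.25.
Swap to THB now, deposit: 100,000,000·8.4545·1.01208325304 = THB 855,665,786.28.
The quoted forward undervalues PLN, so borrow PLN, convert to THB at spot, deposit the THB at 6.09%, and buy PLN forward at 8.2473 to cover the loan.
Profit = 855,665,786.28 − 836,821,729.25 = THB 18,844,057.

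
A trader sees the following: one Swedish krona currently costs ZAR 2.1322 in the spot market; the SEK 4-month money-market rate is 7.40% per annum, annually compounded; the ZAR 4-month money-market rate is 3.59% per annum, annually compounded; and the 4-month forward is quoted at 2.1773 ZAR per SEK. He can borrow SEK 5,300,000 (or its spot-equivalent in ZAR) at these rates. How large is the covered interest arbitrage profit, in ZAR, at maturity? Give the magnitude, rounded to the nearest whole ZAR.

T = 4/12 years.
Invest the SEK and cover forward: 5,300,000 × 1.0240820654 × 2.1773 = ZAR 11,817,589.57.
Convert at spot and invest in ZAR: 5,300,000 × 2.1322 × 1.011826255 = ZAR 11,434,304.49.
The quoted forward overvalues SEK, so borrow ZAR, buy SEK at spot, deposit the SEK at 7.40%, and sell the proceeds forward at 2.1773.
The gap between the two covered legs is ZAR 383,285.

ZAR 383,285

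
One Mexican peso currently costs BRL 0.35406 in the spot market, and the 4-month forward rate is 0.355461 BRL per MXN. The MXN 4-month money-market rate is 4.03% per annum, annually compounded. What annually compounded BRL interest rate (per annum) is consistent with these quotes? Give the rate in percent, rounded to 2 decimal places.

T = 4/12 years.
By CIP, F/S equals the BRL-to-MXN growth ratio: 0.355461/0.35406 = 1.0039570.
The MXN side grows by (1 + 0.0403)^(4/12) = 1.0132568.
That pins the BRL growth at 1.0172663.
Annualise: 1.0172663^(12/4) − 1 = 0.052698 = 5.27%.

5.27%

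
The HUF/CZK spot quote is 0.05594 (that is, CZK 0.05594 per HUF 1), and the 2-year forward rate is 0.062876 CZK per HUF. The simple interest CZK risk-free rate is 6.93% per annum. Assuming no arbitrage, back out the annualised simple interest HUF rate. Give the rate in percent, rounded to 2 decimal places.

0.65%

T = 2 years.
By CIP, F/S equals the CZK-to-HUF growth ratio: 0.062876/0.05594 = 1.1239900.
CZK growth factor: 1 + 0.0693×2 = 1.138600.
That pins the HUF growth at 1.0129983.
(1.0129983 − 1)/T = 0.006499, i.e. 0.65%.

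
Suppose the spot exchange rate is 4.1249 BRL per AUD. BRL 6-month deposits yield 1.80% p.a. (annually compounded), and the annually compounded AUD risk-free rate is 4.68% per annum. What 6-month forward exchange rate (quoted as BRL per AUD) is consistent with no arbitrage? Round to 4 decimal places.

T = 6/12 years.
BRL growth factor: (1 + 0.0180)^(6/12) = 1.0089599.
AUD accumulates by (1 + 0.0468)^(6/12) = 1.0231324.
CIP: F = S · (grow BRL)/(grow AUD) = 4.1249 × 1.0089599/1.0231324 = 4.067762 BRL per AUD.

4.0678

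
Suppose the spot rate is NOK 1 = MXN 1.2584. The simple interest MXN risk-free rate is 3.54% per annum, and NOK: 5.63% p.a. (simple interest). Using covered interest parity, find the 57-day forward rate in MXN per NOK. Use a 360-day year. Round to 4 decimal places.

1.2543

T = 57/360 years.
MXN accumulates by 1 + 0.0354×57/360 = 1.005605.
NOK growth factor: 1 + 0.0563×57/360 = 1.0089142.
Forward (MXN per NOK) = 1.2584 × 1.005605 / 1.0089142 = 1.254272.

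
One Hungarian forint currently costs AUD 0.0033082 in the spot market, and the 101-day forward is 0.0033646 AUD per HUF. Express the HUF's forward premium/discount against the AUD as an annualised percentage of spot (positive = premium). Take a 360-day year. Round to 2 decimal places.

+6.08%

T = 101/360 years.
(F − S)/S = (0.0033646 − 0.0033082)/0.0033082 = 0.0170485.
Per annum: 0.0170485 / (101/360) = 0.060767 = 6.08%.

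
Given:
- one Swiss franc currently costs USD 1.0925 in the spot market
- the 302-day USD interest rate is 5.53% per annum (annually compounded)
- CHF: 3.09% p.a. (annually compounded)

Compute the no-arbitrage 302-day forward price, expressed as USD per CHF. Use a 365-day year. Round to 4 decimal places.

1.1139

T = 302/365 years.
Growth of 1 USD over T: (1 + 0.0553)^(302/365) = 1.0455413.
CHF accumulates by (1 + 0.0309)^(302/365) = 1.0254992.
CIP: F = S · (grow USD)/(grow CHF) = 1.0925 × 1.0455413/1.0254992 = 1.113852 USD per CHF.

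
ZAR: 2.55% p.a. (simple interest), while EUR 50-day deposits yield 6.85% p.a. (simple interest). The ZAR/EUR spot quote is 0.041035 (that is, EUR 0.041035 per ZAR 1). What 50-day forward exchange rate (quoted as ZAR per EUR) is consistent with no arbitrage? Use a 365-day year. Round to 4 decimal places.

T = 50/365 years.
EUR accumulates by 1 + 0.0685×50/365 = 1.00938356.
Growth of 1 ZAR over T: 1 + 0.0255×50/365 = 1.00349315.
Forward (EUR per ZAR) = 0.041035 × 1.00938356 / 1.00349315 = 0.041275872.
Invert for ZAR per EUR: 1 / 0.041275872 = 24.2272.

24.2272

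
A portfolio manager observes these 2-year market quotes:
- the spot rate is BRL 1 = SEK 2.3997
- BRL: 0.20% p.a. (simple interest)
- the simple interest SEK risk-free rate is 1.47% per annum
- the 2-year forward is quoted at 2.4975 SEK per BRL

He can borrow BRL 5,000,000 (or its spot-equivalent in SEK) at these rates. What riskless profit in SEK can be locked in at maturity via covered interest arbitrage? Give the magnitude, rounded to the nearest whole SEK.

SEK 186,194

T = 2 years.
Invest the BRL and cover forward: 5,000,000 × 1.004000 × 2.4975 = SEK 12,537,450.00.
Convert at spot and invest in SEK: 5,000,000 × 2.3997 × 1.029400 = SEK 12,351,255.90.
The quoted forward overvalues BRL, so borrow SEK, buy BRL at spot, deposit the BRL at 0.20%, and sell the proceeds forward at 2.4975.
The gap between the two covered legs is SEK 186,194.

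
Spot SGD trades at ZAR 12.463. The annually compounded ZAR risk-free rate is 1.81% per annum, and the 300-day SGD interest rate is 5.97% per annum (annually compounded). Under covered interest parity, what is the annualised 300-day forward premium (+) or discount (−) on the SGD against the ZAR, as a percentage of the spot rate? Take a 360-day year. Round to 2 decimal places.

-3.94%

T = 300/360 years.
F = S · g_ZAR/g_SGD = 12.463 × 1.0150607/1.0495081 = 12.053934.
(F − S)/S ÷ T = (12.053934 − 12.463)/12.463/(300/360) = -0.039387 → -3.94%.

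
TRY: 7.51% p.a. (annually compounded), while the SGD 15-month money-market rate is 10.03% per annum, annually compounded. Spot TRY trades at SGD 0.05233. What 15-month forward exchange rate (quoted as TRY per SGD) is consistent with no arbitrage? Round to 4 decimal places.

18.5640

T = 15/12 years.
Growth of 1 SGD over T: (1 + 0.1003)^(15/12) = 1.12690911.
TRY growth factor: (1 + 0.0751)^(15/12) = 1.09474023.
CIP: F = S · (grow SGD)/(grow TRY) = 0.05233 × 1.12690911/1.09474023 = 0.053867714 SGD per TRY.
Quoted the other way: 1/0.053867714 = 18.5640 TRY per SGD.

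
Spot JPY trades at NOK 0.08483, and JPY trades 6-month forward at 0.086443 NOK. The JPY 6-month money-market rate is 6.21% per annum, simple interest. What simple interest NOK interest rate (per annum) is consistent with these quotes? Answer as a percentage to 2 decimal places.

10.13%

T = 6/12 years.
By CIP, F/S equals the NOK-to-JPY growth ratio: 0.086443/0.08483 = 1.0190145.
JPY growth factor: 1 + 0.0621×6/12 = 1.031050.
That pins the NOK growth at 1.0506549.
r = (1.0506549 − 1)/(6/12) = 0.101310 → 10.13%.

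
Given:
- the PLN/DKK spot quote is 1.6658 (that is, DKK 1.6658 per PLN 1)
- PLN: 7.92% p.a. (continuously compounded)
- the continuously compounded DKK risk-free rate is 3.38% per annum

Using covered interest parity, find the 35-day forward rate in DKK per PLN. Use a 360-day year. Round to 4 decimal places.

1.6585

T = 35/360 years.
Growth of 1 DKK over T: e^(0.0338×35/360) = 1.0032915.
PLN accumulates by e^(0.0792×35/360) = 1.0077297.
CIP: F = S · (grow DKK)/(grow PLN) = 1.6658 × 1.0032915/1.0077297 = 1.658464 DKK per PLN.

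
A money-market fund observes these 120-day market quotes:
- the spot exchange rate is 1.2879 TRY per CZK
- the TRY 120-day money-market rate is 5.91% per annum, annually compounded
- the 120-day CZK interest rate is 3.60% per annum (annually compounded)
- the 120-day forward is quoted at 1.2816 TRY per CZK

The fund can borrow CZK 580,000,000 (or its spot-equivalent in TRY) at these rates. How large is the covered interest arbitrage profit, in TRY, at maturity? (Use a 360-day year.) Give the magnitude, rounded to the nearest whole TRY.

T = 120/360 years.
Route A — deposit CZK, sell forward: 580,000,000 × 1.01185881266 × 1.2816 = TRY 752,142,987.50.
Route B — convert at spot, deposit TRY: 580,000,000 × 1.2879 × 1.01932417105 = TRY 761,416,807.94.
The quoted forward undervalues CZK, so borrow CZK, convert to TRY at spot, deposit the TRY at 5.91%, and buy CZK forward at 1.2816 to cover the loan.
Arbitrage profit = |752,142,987.50 − 761,416,807.94| = TRY 9,273,820.

TRY 9,273,820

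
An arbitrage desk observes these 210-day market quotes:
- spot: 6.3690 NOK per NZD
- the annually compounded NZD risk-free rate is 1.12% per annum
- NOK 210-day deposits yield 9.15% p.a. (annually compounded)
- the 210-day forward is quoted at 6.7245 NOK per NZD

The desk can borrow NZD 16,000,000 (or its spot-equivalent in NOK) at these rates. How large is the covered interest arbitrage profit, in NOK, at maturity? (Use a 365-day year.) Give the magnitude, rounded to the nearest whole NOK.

T = 210/365 years.
Keep in NZD, deliver into the forward: 16,000,000·1.0064285926·6.7245 = NOK 108,283,665.14.
Swap to NOK now, deposit: 16,000,000·6.3690·1.0516631881 = NOK 107,168,685.52.
The quoted forward overvalues NZD, so borrow NOK, buy NZD at spot, deposit the NZD at 1.12%, and sell the proceeds forward at 6.7245.
Profit = 108,283,665.14 − 107,168,685.52 = NOK 1,114,980.

NOK 1,114,980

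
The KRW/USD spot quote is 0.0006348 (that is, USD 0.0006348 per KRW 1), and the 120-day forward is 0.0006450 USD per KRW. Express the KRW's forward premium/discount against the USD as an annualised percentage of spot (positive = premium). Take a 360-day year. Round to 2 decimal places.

+4.82%

T = 120/360 years.
KRW trades forward at +1.60681% vs spot over the period.
Per annum: 0.0160681 / (120/360) = 0.048204 = 4.82%.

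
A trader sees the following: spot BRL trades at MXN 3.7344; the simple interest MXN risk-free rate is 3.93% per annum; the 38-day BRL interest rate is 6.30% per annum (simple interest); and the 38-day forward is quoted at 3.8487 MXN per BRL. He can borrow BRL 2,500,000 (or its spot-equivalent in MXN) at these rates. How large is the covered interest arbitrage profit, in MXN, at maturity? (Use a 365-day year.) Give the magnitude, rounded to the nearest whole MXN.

MXN 310,660

T = 38/365 years.
Keep in BRL, deliver into the forward: 2,500,000·1.006558904·3.8487 = MXN 9,684,858.13.
Swap to MXN now, deposit: 2,500,000·3.7344·1.004091507 = MXN 9,374,198.31.
The quoted forward overvalues BRL, so borrow MXN, buy BRL at spot, deposit the BRL at 6.30%, and sell the proceeds forward at 3.8487.
The gap between the two covered legs is MXN 310,660.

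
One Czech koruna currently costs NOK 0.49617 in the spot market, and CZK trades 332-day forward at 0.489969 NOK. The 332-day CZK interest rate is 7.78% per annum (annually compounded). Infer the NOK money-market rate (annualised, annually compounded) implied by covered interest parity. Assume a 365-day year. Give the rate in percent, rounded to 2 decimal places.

6.30%

T = 332/365 years.
CIP gives F = S · g_NOK/g_CZK, so g_NOK/g_CZK = 0.489969/0.49617 = 0.9875023.
The CZK side grows by (1 + 0.0778)^(332/365) = 1.0705239.
So the NOK growth factor = 1.0571448.
Annualise: 1.0571448^(365/332) − 1 = 0.063000 = 6.30%.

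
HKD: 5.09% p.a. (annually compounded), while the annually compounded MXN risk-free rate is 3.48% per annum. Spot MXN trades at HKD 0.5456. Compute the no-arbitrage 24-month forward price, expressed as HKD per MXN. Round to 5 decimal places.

T = 2 years.
HKD growth factor: (1 + 0.0509)^2 = 1.1043908.
MXN growth factor: (1 + 0.0348)^2 = 1.070811.
Forward (HKD per MXN) = 0.5456 × 1.1043908 / 1.070811 = 0.5627096.

0.56271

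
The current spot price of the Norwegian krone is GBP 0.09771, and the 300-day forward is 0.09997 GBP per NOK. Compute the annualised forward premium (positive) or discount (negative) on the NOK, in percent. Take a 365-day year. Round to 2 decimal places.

+2.81%

T = 300/365 years.
NOK trades forward at +2.31297% vs spot over the period.
×(1/T) gives 2.81% p.a.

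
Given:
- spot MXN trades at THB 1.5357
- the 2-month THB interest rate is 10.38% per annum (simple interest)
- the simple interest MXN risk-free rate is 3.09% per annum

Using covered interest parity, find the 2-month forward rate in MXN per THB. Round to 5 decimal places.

0.64339

T = 2/12 years.
THB accumulates by 1 + 0.1038×2/12 = 1.017300.
Growth of 1 MXN over T: 1 + 0.0309×2/12 = 1.005150.
Forward (THB per MXN) = 1.5357 × 1.017300 / 1.005150 = 1.554263.
Quoted the other way: 1/1.554263 = 0.64339 MXN per THB.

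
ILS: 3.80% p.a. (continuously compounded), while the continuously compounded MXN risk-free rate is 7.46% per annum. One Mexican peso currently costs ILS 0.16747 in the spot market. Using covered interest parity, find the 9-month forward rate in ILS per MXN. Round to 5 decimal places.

0.16294

T = 9/12 years.
ILS accumulates by e^(0.0380×9/12) = 1.028910.
MXN accumulates by e^(0.0746×9/12) = 1.0575448.
CIP: F = S · (grow ILS)/(grow MXN) = 0.16747 × 1.028910/1.0575448 = 0.1629355 ILS per MXN.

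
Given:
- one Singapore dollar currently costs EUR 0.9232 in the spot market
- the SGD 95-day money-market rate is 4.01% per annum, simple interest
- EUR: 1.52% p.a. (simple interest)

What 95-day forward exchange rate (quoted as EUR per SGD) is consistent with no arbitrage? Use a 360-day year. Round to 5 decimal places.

T = 95/360 years.
Growth of 1 EUR over T: 1 + 0.0152×95/360 = 1.0040111.
Growth of 1 SGD over T: 1 + 0.0401×95/360 = 1.0105819.
CIP: F = S · (grow EUR)/(grow SGD) = 0.9232 × 1.0040111/1.0105819 = 0.9171974 EUR per SGD.

0.91720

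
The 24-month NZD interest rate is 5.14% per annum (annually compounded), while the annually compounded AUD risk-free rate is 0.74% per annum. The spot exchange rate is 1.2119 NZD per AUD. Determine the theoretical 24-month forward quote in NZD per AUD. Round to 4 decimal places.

T = 2 years.
Growth of 1 NZD over T: (1 + 0.0514)^2 = 1.105442.
AUD accumulates by (1 + 0.0074)^2 = 1.0148548.
CIP: F = S · (grow NZD)/(grow AUD) = 1.2119 × 1.105442/1.0148548 = 1.320076 NZD per AUD.

1.3201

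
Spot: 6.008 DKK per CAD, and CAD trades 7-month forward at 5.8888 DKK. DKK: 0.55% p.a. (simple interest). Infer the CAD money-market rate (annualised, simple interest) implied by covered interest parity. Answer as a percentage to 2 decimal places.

4.03%

T = 7/12 years.
By CIP, F/S equals the DKK-to-CAD growth ratio: 5.8888/6.008 = 0.9801598.
DKK growth factor: 1 + 0.0055×7/12 = 1.0032083.
That pins the CAD growth at 1.023515.
(1.023515 − 1)/T = 0.040311, i.e. 4.03%.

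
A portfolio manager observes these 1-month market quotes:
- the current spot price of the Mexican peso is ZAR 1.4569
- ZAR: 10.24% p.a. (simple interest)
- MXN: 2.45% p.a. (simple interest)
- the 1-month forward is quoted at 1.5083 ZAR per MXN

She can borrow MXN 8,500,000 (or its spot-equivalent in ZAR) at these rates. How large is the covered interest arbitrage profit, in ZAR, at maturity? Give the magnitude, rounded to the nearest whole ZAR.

ZAR 357,401

T = 1/12 years.
Invest the MXN and cover forward: 8,500,000 × 1.0020416667 × 1.5083 = ZAR 12,846,725.29.
Convert at spot and invest in ZAR: 8,500,000 × 1.4569 × 1.0085333333 = ZAR 12,489,323.81.
The quoted forward overvalues MXN, so borrow ZAR, buy MXN at spot, deposit the MXN at 2.45%, and sell the proceeds forward at 1.5083.
Profit = 12,846,725.29 − 12,489,323.81 = ZAR 357,401.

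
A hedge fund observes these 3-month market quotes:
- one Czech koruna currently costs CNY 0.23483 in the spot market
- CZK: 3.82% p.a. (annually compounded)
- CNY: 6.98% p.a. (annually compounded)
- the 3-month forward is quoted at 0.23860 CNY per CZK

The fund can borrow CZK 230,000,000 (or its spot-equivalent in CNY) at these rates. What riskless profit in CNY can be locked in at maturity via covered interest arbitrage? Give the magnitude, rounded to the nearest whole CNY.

T = 3/12 years.
Keep in CZK, deliver into the forward: 230,000,000·1.0094161669·0.23860 = CNY 55,394,740.41.
Swap to CNY now, deposit: 230,000,000·0.23483·1.0170109956 = CNY 54,929,679.18.
The quoted forward overvalues CZK, so borrow CNY, buy CZK at spot, deposit the CZK at 3.82%, and sell the proceeds forward at 0.23860.
Arbitrage profit = |55,394,740.41 − 54,929,679.18| = CNY 465,061.

CNY 465,061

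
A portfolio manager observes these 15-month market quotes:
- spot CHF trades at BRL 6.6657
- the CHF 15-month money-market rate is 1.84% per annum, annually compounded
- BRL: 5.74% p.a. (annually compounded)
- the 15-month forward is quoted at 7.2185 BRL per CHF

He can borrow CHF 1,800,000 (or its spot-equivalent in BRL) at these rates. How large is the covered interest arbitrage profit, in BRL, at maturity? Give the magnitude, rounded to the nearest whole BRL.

BRL 427,605

T = 15/12 years.
Route A — deposit CHF, sell forward: 1,800,000 × 1.0230526586 × 7.2185 = BRL 13,292,830.11.
Route B — convert at spot, deposit BRL: 1,800,000 × 6.6657 × 1.0722575986 = BRL 12,865,225.45.
The quoted forward overvalues CHF, so borrow BRL, buy CHF at spot, deposit the CHF at 1.84%, and sell the proceeds forward at 7.2185.
The gap between the two covered legs is BRL 427,605.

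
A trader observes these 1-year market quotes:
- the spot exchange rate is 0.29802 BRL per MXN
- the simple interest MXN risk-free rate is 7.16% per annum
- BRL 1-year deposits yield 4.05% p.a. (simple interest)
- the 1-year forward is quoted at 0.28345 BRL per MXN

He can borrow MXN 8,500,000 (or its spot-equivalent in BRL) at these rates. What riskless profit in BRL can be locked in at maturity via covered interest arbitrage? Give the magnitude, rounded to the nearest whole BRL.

T = 1 year.
Route A — deposit MXN, sell forward: 8,500,000 × 1.071600 × 0.28345 = BRL 2,581,832.67.
Route B — convert at spot, deposit BRL: 8,500,000 × 0.29802 × 1.040500 = BRL 2,635,763.39.
The quoted forward undervalues MXN, so borrow MXN, convert to BRL at spot, deposit the BRL at 4.05%, and buy MXN forward at 0.28345 to cover the loan.
The gap between the two covered legs is BRL 53,931.

BRL 53,931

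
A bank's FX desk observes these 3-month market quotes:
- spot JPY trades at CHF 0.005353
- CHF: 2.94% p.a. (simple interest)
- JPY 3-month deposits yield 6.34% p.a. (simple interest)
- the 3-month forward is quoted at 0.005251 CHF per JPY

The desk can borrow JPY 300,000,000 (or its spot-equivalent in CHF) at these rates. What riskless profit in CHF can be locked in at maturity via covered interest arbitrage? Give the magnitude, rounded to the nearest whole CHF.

CHF 17,435

T = 3/12 years.
Keep in JPY, deliver into the forward: 300,000,000·1.015850·0.005251 = CHF 1,600,268.51.
Swap to CHF now, deposit: 300,000,000·0.005353·1.007350 = CHF 1,617,703.37.
The quoted forward undervalues JPY, so borrow JPY, convert to CHF at spot, deposit the CHF at 2.94%, and buy JPY forward at 0.005251 to cover the loan.
Profit = 1,617,703.37 − 1,600,268.51 = CHF 17,435.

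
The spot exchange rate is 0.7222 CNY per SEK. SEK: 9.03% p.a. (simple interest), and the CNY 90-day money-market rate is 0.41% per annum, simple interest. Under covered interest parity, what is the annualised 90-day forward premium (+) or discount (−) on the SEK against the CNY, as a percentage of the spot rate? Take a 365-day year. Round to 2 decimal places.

T = 90/365 years.
F = S · g_CNY/g_SEK = 0.7222 × 1.001011/1.0222658 = 0.7071841.
Annualised premium = (F − S)/S × (1/T) = (0.7071841 − 0.7222)/0.7222 ÷ (90/365) = -8.43%.

-8.43%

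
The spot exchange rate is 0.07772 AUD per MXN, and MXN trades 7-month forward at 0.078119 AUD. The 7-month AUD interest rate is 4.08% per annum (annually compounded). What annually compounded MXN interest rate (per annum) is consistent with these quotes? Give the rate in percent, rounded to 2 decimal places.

T = 7/12 years.
F/S = 0.078119/0.07772 = 1.0051338 = (growth of AUD) / (growth of MXN).
AUD growth factor: (1 + 0.0408)^(7/12) = 1.0236015.
Hence g_MXN = 1.0183734.
r = 1.0183734^(12/7) − 1 = 0.031704 → 3.17%.

3.17%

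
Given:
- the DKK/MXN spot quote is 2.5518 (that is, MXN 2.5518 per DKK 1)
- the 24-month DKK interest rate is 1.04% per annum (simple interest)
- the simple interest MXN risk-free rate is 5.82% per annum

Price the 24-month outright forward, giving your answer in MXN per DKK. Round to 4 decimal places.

T = 2 years.
MXN growth factor: 1 + 0.0582×2 = 1.116400.
DKK accumulates by 1 + 0.0104×2 = 1.020800.
CIP: F = S · (grow MXN)/(grow DKK) = 2.5518 × 1.116400/1.020800 = 2.790781 MXN per DKK.

2.7908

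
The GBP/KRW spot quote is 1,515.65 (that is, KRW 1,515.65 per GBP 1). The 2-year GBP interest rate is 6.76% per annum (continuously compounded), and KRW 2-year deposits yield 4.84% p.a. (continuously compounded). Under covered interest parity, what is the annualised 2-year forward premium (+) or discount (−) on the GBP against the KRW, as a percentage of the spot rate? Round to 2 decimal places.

-1.88%

T = 2 years.
CIP forward (KRW per GBP) = 1515.65 × 1.101640/1.1447657 = 1458.55232.
(F − S)/S ÷ T = (1458.55232 − 1515.65)/1515.65/2 = -0.018836 → -1.88%.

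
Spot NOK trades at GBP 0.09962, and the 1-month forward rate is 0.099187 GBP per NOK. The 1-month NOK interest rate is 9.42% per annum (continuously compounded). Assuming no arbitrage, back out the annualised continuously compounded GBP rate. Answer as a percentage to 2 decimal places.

T = 1/12 years.
By CIP, F/S equals the GBP-to-NOK growth ratio: 0.099187/0.09962 = 0.9956535.
NOK growth factor: e^(0.0942×1/12) = 1.0078809.
So the GBP growth factor = 1.0035001.
Take logs: ln 1.0035001 / (1/12) = 0.041928, so 4.19%.

4.19%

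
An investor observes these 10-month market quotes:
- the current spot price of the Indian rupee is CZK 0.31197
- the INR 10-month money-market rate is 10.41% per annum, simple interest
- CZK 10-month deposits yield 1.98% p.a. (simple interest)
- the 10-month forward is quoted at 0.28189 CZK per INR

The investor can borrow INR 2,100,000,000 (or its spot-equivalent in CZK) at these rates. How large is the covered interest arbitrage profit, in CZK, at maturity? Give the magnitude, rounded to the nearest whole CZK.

T = 10/12 years.
Keep in INR, deliver into the forward: 2,100,000,000·1.086750·0.28189 = CZK 643,322,310.75.
Swap to CZK now, deposit: 2,100,000,000·0.31197·1.016500 = CZK 665,946,760.50.
The quoted forward undervalues INR, so borrow INR, convert to CZK at spot, deposit the CZK at 1.98%, and buy INR forward at 0.28189 to cover the loan.
Profit = 665,946,760.50 − 643,322,310.75 = CZK 22,624,450.

CZK 22,624,450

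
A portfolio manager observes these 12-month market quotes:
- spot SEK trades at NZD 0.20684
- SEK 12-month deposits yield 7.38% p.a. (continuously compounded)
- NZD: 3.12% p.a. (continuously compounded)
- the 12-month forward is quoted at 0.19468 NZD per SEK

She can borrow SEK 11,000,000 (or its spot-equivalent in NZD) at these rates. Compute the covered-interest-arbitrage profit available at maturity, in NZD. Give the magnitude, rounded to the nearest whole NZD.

NZD 41,847

T = 1 year.
Invest the SEK and cover forward: 11,000,000 × 1.076591466 × 0.19468 = NZD 2,305,499.09.
Convert at spot and invest in NZD: 11,000,000 × 0.20684 × 1.031691822 = NZD 2,347,346.50.
The quoted forward undervalues SEK, so borrow SEK, convert to NZD at spot, deposit the NZD at 3.12%, and buy SEK forward at 0.19468 to cover the loan.
Arbitrage profit = |2,305,499.09 − 2,347,346.50| = NZD 41,847.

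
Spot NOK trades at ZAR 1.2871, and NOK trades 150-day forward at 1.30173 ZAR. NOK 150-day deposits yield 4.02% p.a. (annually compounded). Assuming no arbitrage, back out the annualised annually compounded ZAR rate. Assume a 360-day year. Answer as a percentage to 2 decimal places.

T = 150/360 years.
F/S = 1.30173/1.2871 = 1.0113666 = (growth of ZAR) / (growth of NOK).
The NOK side grows by (1 + 0.0402)^(150/360) = 1.0165577.
So the ZAR growth factor = 1.0281125.
Annualise: 1.0281125^(360/150) − 1 = 0.068803 = 6.88%.

6.88%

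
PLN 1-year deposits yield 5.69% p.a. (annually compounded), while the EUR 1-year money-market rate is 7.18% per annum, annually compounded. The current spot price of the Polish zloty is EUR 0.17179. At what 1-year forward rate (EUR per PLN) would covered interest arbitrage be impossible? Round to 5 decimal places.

T = 1 year.
EUR growth factor: (1 + 0.0718)^1 = 1.071800.
Growth of 1 PLN over T: (1 + 0.0569)^1 = 1.056900.
Forward (EUR per PLN) = 0.17179 × 1.071800 / 1.056900 = 0.1742119.

0.17421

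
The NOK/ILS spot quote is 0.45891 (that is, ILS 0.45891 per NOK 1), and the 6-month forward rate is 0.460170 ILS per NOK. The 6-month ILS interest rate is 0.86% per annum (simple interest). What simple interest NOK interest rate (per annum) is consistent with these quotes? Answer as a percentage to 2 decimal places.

T = 6/12 years.
CIP gives F = S · g_ILS/g_NOK, so g_ILS/g_NOK = 0.46017/0.45891 = 1.0027456.
The ILS side grows by 1 + 0.0086×6/12 = 1.004300.
So the NOK growth factor = 1.0015501.
r = (1.0015501 − 1)/(6/12) = 0.003100 → 0.31%.

0.31%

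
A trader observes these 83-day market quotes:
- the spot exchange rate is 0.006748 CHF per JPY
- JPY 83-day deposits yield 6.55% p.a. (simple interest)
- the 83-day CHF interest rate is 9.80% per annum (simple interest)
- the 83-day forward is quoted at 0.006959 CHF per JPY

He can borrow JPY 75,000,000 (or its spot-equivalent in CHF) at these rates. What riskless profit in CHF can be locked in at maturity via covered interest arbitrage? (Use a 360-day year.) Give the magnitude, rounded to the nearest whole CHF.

CHF 12,272

T = 83/360 years.
Invest the JPY and cover forward: 75,000,000 × 1.01510139 × 0.006959 = CHF 529,806.79.
Convert at spot and invest in CHF: 75,000,000 × 0.006748 × 1.02259444 = CHF 517,535.05.
The quoted forward overvalues JPY, so borrow CHF, buy JPY at spot, deposit the JPY at 6.55%, and sell the proceeds forward at 0.006959.
Arbitrage profit = |529,806.79 − 517,535.05| = CHF 12,272.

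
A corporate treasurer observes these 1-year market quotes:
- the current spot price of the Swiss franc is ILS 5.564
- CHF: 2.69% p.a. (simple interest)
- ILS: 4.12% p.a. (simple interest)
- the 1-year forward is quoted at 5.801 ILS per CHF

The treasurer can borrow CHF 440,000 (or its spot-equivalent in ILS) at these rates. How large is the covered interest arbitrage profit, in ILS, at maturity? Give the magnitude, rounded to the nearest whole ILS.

T = 1 year.
Keep in CHF, deliver into the forward: 440,000·1.026900·5.801 = ILS 2,621,100.64.
Swap to ILS now, deposit: 440,000·5.564·1.041200 = ILS 2,549,024.19.
The quoted forward overvalues CHF, so borrow ILS, buy CHF at spot, deposit the CHF at 2.69%, and sell the proceeds forward at 5.801.
Arbitrage profit = |2,621,100.64 − 2,549,024.19| = ILS 72,076.

ILS 72,076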